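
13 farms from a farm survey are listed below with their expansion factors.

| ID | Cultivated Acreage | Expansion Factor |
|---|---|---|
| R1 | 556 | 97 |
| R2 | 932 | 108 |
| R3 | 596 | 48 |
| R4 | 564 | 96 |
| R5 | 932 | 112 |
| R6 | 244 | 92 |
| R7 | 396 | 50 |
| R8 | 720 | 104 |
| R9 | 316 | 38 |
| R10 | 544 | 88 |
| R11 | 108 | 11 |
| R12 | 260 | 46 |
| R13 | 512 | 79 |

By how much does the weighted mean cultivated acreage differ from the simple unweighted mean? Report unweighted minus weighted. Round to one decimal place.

-76.8

Unweighted sum = 6680
Unweighted mean = 6680 / 13 = 513.84615
Weighted sum = 572328
Sum of weights = 969
Weighted mean = 572328 / 969 = 590.63777
Difference (unweighted minus weighted) = -76.791617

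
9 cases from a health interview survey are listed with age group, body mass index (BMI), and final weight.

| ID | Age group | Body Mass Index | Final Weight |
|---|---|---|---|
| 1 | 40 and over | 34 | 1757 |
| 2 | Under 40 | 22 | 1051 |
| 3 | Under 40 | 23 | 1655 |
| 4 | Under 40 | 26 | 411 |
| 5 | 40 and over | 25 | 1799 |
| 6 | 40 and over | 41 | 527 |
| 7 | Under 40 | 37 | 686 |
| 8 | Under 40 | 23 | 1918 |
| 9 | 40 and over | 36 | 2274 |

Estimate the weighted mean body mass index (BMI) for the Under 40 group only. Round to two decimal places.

Under 40 rows: 2, 3, 4, 7, 8
Weighted sum = 22×1051 + 23×1655 + 26×411 + 37×686 + 23×1918
  = 23122 + 38065 + 10686 + 25382 + 44114 = 141369
Sum of weights = 5721
Weighted mean = 141369 / 5721 = 24.71054

24.71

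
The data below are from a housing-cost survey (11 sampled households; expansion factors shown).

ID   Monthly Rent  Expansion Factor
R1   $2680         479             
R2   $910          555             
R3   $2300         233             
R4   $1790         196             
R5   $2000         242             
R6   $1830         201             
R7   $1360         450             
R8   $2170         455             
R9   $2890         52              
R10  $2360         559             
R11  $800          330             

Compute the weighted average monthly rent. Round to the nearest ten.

Weighted sum = 2680×479 + 910×555 + 2300×233 + 1790×196 + 2000×242 + 1830×201 + 1360×450 + 2170×455 + 2890×52 + 2360×559 + 800×330
  = 1283720 + 505050 + 535900 + 350840 + 484000 + 367830 + 612000 + 987350 + 150280 + 1319240 + 264000 = 6860210
Sum of weights = 479 + 555 + 233 + 196 + 242 + 201 + 450 + 455 + 52 + 559 + 330 = 3752
Weighted mean = 6860210 / 3752 = 1828.4142

1830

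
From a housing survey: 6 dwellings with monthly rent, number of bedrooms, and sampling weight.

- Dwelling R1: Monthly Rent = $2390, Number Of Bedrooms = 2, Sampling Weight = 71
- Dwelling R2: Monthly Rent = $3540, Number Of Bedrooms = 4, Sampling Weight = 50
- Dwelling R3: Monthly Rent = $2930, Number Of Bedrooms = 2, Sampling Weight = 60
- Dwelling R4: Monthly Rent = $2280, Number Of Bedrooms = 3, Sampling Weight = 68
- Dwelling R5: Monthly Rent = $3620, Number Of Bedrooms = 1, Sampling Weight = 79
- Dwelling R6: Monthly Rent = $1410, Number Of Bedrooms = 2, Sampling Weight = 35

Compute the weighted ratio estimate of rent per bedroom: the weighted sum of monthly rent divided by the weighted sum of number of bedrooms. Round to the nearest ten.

Σ wᵢ·y = 1012860
Σ wᵢ·x = 2×71 + 4×50 + 2×60 + 3×68 + 1×79 + 2×35
  = 142 + 200 + 120 + 204 + 79 + 70 = 815
Ratio = 1012860 / 815 = 1242.773

1240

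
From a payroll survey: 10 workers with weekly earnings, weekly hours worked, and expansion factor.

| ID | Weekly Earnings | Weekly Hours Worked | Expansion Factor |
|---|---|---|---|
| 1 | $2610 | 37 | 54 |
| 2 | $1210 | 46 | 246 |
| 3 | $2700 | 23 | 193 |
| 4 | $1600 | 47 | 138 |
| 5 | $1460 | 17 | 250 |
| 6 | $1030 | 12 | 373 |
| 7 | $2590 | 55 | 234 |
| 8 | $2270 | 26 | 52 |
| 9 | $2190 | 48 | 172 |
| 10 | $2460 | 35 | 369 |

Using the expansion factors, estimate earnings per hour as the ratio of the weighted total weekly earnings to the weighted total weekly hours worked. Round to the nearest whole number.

58

Σ wᵢ·y = 2610×54 + 1210×246 + 2700×193 + 1600×138 + 1460×250 + 1030×373 + 2590×234 + 2270×52 + 2190×172 + 2460×369
  = 140940 + 297660 + 521100 + 220800 + 365000 + 384190 + 606060 + 118040 + 376680 + 907740 = 3938210
Σ wᵢ·x = 37×54 + 46×246 + 23×193 + 47×138 + 17×250 + 12×373 + 55×234 + 26×52 + 48×172 + 35×369
  = 1998 + 11316 + 4439 + 6486 + 4250 + 4476 + 12870 + 1352 + 8256 + 12915 = 68358
Ratio = 3938210 / 68358 = 57.611545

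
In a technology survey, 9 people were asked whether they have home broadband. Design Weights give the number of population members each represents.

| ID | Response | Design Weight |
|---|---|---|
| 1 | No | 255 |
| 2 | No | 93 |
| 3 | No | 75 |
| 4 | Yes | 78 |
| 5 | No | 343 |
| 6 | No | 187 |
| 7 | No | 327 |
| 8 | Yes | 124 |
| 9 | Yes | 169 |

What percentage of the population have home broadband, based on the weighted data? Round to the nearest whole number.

22

Sum of weights for 'Yes' = 78 + 124 + 169 = 371
Total weight = 255 + 93 + 75 + 78 + 343 + 187 + 327 + 124 + 169 = 1651
Weighted proportion = 371 / 1651 = 0.2247123 → 22.47123%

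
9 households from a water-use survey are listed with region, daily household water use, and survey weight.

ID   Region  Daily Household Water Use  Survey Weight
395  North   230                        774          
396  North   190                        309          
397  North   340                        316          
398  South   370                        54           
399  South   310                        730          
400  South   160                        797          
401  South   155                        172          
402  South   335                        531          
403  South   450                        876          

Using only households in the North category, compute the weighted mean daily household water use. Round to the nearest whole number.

246

North rows: 395, 396, 397
Weighted sum = 230×774 + 190×309 + 340×316
  = 178020 + 58710 + 107440 = 344170
Sum of weights = 774 + 309 + 316 = 1399
Weighted mean = 344170 / 1399 = 246.01144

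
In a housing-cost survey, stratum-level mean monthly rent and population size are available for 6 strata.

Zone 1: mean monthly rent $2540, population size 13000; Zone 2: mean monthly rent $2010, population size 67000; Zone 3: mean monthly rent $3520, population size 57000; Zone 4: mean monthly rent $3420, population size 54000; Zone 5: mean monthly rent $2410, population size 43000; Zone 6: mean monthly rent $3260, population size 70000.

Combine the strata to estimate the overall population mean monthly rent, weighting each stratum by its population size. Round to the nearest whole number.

2911

Σ Nₕ·x̄ₕ = 2540×13000 + 2010×67000 + 3520×57000 + 3420×54000 + 2410×43000 + 3260×70000
  = 33020000 + 134670000 + 200640000 + 184680000 + 103630000 + 228200000 = 884840000
Σ Nₕ = 13000 + 67000 + 57000 + 54000 + 43000 + 70000 = 304000
Overall mean = 884840000 / 304000 = 2910.6579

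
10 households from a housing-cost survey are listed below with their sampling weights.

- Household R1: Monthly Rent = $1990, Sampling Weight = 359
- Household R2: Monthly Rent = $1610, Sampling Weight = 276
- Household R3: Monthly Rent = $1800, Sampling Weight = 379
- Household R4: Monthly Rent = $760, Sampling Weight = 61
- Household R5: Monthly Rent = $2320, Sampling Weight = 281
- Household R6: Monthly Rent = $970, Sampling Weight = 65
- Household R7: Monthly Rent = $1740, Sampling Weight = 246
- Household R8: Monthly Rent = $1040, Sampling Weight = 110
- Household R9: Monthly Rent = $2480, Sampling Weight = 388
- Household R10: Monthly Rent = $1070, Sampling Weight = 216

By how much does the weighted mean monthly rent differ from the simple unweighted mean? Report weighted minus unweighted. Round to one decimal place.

244.0

Unweighted sum = 1990 + 1610 + 1800 + 760 + 2320 + 970 + 1740 + 1040 + 2480 + 1070 = 15780
Unweighted mean = 15780 / 10 = 1578
Weighted sum = 4338100
Sum of weights = 359 + 276 + 379 + 61 + 281 + 65 + 246 + 110 + 388 + 216 = 2381
Weighted mean = 4338100 / 2381 = 1821.9656
Difference (weighted minus unweighted) = 243.96556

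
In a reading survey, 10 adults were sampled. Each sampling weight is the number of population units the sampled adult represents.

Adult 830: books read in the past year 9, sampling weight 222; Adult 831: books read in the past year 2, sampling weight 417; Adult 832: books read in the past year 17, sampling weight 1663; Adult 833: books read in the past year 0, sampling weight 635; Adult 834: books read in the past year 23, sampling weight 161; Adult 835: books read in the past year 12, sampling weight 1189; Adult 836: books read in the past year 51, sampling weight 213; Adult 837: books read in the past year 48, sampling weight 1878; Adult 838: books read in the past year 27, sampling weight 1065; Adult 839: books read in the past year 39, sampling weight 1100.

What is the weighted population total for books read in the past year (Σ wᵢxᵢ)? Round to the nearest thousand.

222000

Weighted total = 9×222 + 2×417 + 17×1663 + 0×635 + 23×161 + 12×1189 + 51×213 + 48×1878 + 27×1065 + 39×1100
  = 1998 + 834 + 28271 + 0 + 3703 + 14268 + 10863 + 90144 + 28755 + 42900 = 221736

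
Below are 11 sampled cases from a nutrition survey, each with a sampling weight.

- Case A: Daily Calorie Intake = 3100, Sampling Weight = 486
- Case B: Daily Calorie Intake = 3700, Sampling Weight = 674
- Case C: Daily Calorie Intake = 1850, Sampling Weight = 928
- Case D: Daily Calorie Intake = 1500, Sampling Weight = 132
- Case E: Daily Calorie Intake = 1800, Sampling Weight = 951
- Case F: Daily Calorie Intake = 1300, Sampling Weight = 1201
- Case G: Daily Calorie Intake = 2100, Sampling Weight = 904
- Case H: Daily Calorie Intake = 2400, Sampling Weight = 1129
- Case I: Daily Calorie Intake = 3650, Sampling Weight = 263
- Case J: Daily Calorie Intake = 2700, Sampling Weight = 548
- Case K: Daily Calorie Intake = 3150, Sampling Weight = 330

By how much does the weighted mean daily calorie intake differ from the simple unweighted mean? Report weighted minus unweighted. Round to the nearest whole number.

-188

Unweighted sum = 3100 + 3700 + 1850 + 1500 + 1800 + 1300 + 2100 + 2400 + 3650 + 2700 + 3150 = 27250
Unweighted mean = 27250 / 11 = 2477.2727
Weighted sum = 3100×486 + 3700×674 + 1850×928 + 1500×132 + 1800×951 + 1300×1201 + 2100×904 + 2400×1129 + 3650×263 + 2700×548 + 3150×330
  = 1506600 + 2493800 + 1716800 + 198000 + 1711800 + 1561300 + 1898400 + 2709600 + 959950 + 1479600 + 1039500 = 17275350
Sum of weights = 486 + 674 + 928 + 132 + 951 + 1201 + 904 + 1129 + 263 + 548 + 330 = 7546
Weighted mean = 17275350 / 7546 = 2289.3387
Difference (weighted minus unweighted) = -187.934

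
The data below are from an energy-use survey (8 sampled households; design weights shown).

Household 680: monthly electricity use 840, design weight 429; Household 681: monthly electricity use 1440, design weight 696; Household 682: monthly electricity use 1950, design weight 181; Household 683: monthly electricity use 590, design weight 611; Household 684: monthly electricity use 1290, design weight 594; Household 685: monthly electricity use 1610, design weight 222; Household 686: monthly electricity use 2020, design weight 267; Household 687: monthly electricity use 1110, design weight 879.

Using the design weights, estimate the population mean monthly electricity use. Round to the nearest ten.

Weighted sum = 840×429 + 1440×696 + 1950×181 + 590×611 + 1290×594 + 1610×222 + 2020×267 + 1110×879
  = 360360 + 1002240 + 352950 + 360490 + 766260 + 357420 + 539340 + 975690 = 4714750
Sum of weights = 429 + 696 + 181 + 611 + 594 + 222 + 267 + 879 = 3879
Weighted mean = 4714750 / 3879 = 1215.455

1220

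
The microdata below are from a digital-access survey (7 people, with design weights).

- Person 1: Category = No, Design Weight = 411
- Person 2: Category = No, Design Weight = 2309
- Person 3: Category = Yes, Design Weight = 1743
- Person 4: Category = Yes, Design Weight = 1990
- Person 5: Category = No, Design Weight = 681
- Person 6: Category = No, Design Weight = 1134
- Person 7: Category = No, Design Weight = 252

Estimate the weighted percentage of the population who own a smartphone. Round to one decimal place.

43.8

Sum of weights for 'Yes' = 1743 + 1990 = 3733
Total weight = 411 + 2309 + 1743 + 1990 + 681 + 1134 + 252 = 8520
Weighted proportion = 3733 / 8520 = 0.43814554 → 43.814554%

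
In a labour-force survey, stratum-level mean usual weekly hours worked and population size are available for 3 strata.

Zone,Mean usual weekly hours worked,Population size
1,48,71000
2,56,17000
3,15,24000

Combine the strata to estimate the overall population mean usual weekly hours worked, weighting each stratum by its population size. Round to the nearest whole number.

Σ Nₕ·x̄ₕ = 48×71000 + 56×17000 + 15×24000
  = 4720000
Σ Nₕ = 71000 + 17000 + 24000 = 112000
Overall mean = 4720000 / 112000 = 42.142857

42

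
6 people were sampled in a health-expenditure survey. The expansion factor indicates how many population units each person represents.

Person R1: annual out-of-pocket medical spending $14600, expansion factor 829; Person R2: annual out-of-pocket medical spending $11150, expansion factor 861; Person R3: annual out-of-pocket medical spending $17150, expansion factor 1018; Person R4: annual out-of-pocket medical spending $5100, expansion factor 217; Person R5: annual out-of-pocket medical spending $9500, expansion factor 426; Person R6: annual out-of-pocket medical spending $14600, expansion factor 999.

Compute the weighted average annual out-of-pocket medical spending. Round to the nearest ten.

Weighted sum = 14600×829 + 11150×861 + 17150×1018 + 5100×217 + 9500×426 + 14600×999
  = 12103400 + 9600150 + 17458700 + 1106700 + 4047000 + 14585400 = 58901350
Sum of weights = 829 + 861 + 1018 + 217 + 426 + 999 = 4350
Weighted mean = 58901350 / 4350 = 13540.54

13540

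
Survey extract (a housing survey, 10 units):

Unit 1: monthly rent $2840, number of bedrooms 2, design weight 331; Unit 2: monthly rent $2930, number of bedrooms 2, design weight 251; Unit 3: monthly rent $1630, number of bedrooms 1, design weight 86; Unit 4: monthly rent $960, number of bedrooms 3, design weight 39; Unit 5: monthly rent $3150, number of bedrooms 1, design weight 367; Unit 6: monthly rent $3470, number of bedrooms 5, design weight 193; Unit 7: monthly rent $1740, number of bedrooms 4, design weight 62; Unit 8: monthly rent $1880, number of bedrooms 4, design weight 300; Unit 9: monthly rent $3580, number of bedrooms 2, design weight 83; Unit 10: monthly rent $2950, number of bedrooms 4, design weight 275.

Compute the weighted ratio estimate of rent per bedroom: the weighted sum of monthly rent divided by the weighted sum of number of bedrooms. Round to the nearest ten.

1010

Σ wᵢ·y = 2840×331 + 2930×251 + 1630×86 + 960×39 + 3150×367 + 3470×193 + 1740×62 + 1880×300 + 3580×83 + 2950×275
  = 940040 + 735430 + 140180 + 37440 + 1156050 + 669710 + 107880 + 564000 + 297140 + 811250 = 5459120
Σ wᵢ·x = 2×331 + 2×251 + 1×86 + 3×39 + 1×367 + 5×193 + 4×62 + 4×300 + 2×83 + 4×275
  = 662 + 502 + 86 + 117 + 367 + 965 + 248 + 1200 + 166 + 1100 = 5413
Ratio = 5459120 / 5413 = 1008.5202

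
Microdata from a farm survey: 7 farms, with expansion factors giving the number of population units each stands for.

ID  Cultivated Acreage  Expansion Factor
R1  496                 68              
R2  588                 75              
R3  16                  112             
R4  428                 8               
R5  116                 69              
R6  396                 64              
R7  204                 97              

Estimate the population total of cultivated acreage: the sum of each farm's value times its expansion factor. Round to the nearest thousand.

Weighted total = 496×68 + 588×75 + 16×112 + 428×8 + 116×69 + 396×64 + 204×97
  = 136180

136000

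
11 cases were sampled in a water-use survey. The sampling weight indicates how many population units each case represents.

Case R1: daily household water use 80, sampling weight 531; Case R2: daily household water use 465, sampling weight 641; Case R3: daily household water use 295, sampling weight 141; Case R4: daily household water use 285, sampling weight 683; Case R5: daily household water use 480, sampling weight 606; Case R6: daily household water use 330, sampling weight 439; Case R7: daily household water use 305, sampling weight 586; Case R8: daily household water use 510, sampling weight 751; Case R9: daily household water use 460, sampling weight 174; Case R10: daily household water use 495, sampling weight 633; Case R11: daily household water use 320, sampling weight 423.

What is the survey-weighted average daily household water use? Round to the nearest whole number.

375

Weighted sum = 80×531 + 465×641 + 295×141 + 285×683 + 480×606 + 330×439 + 305×586 + 510×751 + 460×174 + 495×633 + 320×423
  = 42480 + 298065 + 41595 + 194655 + 290880 + 144870 + 178730 + 383010 + 80040 + 313335 + 135360 = 2103020
Sum of weights = 531 + 641 + 141 + 683 + 606 + 439 + 586 + 751 + 174 + 633 + 423 = 5608
Weighted mean = 2103020 / 5608 = 375.00357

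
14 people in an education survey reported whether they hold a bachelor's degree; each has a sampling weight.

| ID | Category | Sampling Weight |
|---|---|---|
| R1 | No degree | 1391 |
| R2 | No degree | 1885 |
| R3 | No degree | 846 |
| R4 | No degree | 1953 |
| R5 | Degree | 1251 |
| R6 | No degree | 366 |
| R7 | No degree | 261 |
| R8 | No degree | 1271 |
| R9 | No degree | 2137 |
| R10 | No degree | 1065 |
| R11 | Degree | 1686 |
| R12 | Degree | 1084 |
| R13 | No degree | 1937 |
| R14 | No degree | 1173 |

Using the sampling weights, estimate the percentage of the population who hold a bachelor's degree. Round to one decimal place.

Sum of weights for 'Degree' = 1251 + 1686 + 1084 = 4021
Total weight = 18306
Weighted proportion = 4021 / 18306 = 0.21965476 → 21.965476%

22.0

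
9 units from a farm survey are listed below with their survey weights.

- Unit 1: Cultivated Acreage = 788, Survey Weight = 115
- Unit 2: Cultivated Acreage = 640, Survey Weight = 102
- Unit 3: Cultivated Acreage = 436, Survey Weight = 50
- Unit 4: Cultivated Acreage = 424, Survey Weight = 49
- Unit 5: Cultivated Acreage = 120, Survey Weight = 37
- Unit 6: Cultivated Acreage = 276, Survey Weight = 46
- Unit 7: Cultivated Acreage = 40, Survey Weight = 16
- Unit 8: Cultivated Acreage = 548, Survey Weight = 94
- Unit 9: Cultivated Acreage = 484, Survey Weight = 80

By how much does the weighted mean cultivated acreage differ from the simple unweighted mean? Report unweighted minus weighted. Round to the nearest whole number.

-103

Unweighted sum = 788 + 640 + 436 + 424 + 120 + 276 + 40 + 548 + 484 = 3756
Unweighted mean = 3756 / 9 = 417.33333
Weighted sum = 788×115 + 640×102 + 436×50 + 424×49 + 120×37 + 276×46 + 40×16 + 548×94 + 484×80
  = 90620 + 65280 + 21800 + 20776 + 4440 + 12696 + 640 + 51512 + 38720 = 306484
Sum of weights = 115 + 102 + 50 + 49 + 37 + 46 + 16 + 94 + 80 = 589
Weighted mean = 306484 / 589 = 520.34635
Difference (unweighted minus weighted) = -103.01302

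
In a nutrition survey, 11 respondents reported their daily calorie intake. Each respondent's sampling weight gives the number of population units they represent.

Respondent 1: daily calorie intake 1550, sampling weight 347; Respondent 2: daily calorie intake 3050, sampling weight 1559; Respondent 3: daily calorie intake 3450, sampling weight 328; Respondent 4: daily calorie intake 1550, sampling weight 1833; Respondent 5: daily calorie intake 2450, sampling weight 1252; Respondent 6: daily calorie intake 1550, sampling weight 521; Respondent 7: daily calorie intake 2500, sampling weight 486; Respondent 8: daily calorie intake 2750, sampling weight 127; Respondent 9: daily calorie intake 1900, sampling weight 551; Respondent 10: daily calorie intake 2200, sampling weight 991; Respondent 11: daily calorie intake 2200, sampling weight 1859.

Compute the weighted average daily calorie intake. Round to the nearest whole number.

Weighted sum = 1550×347 + 3050×1559 + 3450×328 + 1550×1833 + 2450×1252 + 1550×521 + 2500×486 + 2750×127 + 1900×551 + 2200×991 + 2200×1859
  = 537850 + 4754950 + 1131600 + 2841150 + 3067400 + 807550 + 1215000 + 349250 + 1046900 + 2180200 + 4089800 = 22021650
Sum of weights = 347 + 1559 + 328 + 1833 + 1252 + 521 + 486 + 127 + 551 + 991 + 1859 = 9854
Weighted mean = 22021650 / 9854 = 2234.793

2235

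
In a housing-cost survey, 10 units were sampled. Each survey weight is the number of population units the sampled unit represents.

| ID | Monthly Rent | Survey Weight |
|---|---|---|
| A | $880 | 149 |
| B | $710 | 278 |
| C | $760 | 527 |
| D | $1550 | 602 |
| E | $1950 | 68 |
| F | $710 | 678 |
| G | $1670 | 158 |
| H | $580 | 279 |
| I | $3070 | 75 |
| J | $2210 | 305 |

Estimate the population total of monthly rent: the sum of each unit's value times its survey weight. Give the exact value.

Weighted total = 880×149 + 710×278 + 760×527 + 1550×602 + 1950×68 + 710×678 + 1670×158 + 580×279 + 3070×75 + 2210×305
  = 131120 + 197380 + 400520 + 933100 + 132600 + 481380 + 263860 + 161820 + 230250 + 674050 = 3606080

3606080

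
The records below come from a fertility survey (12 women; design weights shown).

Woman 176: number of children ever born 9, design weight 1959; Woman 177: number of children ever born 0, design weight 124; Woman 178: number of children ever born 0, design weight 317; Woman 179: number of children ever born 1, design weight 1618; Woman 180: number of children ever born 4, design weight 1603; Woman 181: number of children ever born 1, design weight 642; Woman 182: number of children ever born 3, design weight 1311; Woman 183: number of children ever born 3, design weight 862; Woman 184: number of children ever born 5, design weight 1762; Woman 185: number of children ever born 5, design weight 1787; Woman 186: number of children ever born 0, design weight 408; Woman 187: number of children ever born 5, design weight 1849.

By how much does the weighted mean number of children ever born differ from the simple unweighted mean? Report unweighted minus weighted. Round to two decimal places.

Unweighted sum = 9 + 0 + 0 + 1 + 4 + 1 + 3 + 3 + 5 + 5 + 0 + 5 = 36
Unweighted mean = 36 / 12 = 3
Weighted sum = 9×1959 + 0×124 + 0×317 + 1×1618 + 4×1603 + 1×642 + 3×1311 + 3×862 + 5×1762 + 5×1787 + 0×408 + 5×1849
  = 59812
Sum of weights = 1959 + 124 + 317 + 1618 + 1603 + 642 + 1311 + 862 + 1762 + 1787 + 408 + 1849 = 14242
Weighted mean = 59812 / 14242 = 4.1996911
Difference (unweighted minus weighted) = -1.1996911

-1.20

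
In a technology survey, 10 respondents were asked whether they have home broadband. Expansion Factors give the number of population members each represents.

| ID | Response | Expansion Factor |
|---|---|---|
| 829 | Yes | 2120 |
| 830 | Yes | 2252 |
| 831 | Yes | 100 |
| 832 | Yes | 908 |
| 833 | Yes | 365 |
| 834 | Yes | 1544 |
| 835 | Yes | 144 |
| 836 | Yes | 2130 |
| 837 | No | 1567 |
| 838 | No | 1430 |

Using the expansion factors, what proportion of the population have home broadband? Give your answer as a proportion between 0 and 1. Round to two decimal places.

Sum of weights for 'Yes' = 2120 + 2252 + 100 + 908 + 365 + 1544 + 144 + 2130 = 9563
Total weight = 2120 + 2252 + 100 + 908 + 365 + 1544 + 144 + 2130 + 1567 + 1430 = 12560
Weighted proportion = 9563 / 12560 = 0.76138535

0.76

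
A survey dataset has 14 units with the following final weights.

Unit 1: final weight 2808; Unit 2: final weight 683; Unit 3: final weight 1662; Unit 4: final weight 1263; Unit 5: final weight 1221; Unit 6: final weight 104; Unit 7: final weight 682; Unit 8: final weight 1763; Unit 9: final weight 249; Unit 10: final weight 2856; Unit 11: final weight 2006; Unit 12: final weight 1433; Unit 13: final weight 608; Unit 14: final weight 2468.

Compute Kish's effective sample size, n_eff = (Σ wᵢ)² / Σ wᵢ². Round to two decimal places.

Σ wᵢ = 19806
Σ wᵢ² = 38540666
n_eff = 19806² / 38540666 = 392277636 / 38540666 = 10.178279

10.18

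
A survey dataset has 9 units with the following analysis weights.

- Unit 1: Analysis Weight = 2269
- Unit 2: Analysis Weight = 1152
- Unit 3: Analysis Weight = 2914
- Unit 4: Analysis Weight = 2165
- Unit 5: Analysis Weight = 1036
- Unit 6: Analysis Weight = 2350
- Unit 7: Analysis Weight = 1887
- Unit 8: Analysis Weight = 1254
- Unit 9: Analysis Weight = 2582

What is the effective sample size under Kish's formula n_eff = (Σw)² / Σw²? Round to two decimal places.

8.15

Σ wᵢ = 2269 + 1152 + 2914 + 2165 + 1036 + 2350 + 1887 + 1254 + 2582 = 17609
Σ wᵢ² = 5148361 + 1327104 + 8491396 + 4687225 + 1073296 + 5522500 + 3560769 + 1572516 + 6666724 = 38049891
n_eff = 17609² / 38049891 = 310076881 / 38049891 = 8.1492186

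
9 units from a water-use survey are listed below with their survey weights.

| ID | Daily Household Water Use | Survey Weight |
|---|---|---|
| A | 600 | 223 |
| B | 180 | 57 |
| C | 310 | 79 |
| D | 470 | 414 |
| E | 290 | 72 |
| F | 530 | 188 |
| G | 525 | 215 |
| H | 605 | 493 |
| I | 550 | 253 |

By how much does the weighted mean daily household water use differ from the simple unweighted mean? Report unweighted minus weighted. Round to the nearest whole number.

-67

Unweighted sum = 600 + 180 + 310 + 470 + 290 + 530 + 525 + 605 + 550 = 4060
Unweighted mean = 4060 / 9 = 451.11111
Weighted sum = 600×223 + 180×57 + 310×79 + 470×414 + 290×72 + 530×188 + 525×215 + 605×493 + 550×253
  = 133800 + 10260 + 24490 + 194580 + 20880 + 99640 + 112875 + 298265 + 139150 = 1033940
Sum of weights = 223 + 57 + 79 + 414 + 72 + 188 + 215 + 493 + 253 = 1994
Weighted mean = 1033940 / 1994 = 518.52558
Difference (unweighted minus weighted) = -67.414466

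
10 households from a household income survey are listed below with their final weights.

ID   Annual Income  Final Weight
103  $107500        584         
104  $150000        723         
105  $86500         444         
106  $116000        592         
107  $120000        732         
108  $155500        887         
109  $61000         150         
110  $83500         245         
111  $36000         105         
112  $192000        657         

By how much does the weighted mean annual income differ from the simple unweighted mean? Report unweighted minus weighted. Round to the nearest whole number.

-18836

Unweighted sum = 107500 + 150000 + 86500 + 116000 + 120000 + 155500 + 61000 + 83500 + 36000 + 192000 = 1108000
Unweighted mean = 1108000 / 10 = 110800
Weighted sum = 107500×584 + 150000×723 + 86500×444 + 116000×592 + 120000×732 + 155500×887 + 61000×150 + 83500×245 + 36000×105 + 192000×657
  = 62780000 + 108450000 + 38406000 + 68672000 + 87840000 + 137928500 + 9150000 + 20457500 + 3780000 + 126144000 = 663608000
Sum of weights = 584 + 723 + 444 + 592 + 732 + 887 + 150 + 245 + 105 + 657 = 5119
Weighted mean = 663608000 / 5119 = 129636.26
Difference (unweighted minus weighted) = -18836.257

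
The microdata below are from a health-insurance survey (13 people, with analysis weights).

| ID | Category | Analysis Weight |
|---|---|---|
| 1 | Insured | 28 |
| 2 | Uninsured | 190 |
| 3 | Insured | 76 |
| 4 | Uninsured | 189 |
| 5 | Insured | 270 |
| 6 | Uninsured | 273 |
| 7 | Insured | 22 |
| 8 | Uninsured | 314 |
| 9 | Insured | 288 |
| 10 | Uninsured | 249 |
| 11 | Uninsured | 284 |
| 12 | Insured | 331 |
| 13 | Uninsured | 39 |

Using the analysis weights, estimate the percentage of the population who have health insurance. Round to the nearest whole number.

Sum of weights for 'Insured' = 28 + 76 + 270 + 22 + 288 + 331 = 1015
Total weight = 2553
Weighted proportion = 1015 / 2553 = 0.39757148 → 39.757148%

40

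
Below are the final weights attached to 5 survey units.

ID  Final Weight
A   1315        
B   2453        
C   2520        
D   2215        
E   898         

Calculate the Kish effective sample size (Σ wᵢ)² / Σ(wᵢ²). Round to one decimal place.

Σ wᵢ = 9401
Σ wᵢ² = 1729225 + 6017209 + 6350400 + 4906225 + 806404 = 19809463
n_eff = 9401² / 19809463 = 88378801 / 19809463 = 4.4614436

4.5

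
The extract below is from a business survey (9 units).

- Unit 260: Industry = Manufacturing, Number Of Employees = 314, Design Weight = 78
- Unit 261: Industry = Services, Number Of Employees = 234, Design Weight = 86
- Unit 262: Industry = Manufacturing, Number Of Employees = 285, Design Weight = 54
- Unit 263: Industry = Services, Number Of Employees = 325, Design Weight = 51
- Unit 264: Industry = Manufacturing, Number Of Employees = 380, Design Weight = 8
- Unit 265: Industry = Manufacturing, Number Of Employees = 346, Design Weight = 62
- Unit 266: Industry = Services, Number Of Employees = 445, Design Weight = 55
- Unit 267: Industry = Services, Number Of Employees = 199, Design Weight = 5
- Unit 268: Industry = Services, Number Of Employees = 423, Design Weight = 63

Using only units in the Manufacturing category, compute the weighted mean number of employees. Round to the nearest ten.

320

Manufacturing rows: 260, 262, 264, 265
Weighted sum = 314×78 + 285×54 + 380×8 + 346×62
  = 64374
Sum of weights = 78 + 54 + 8 + 62 = 202
Weighted mean = 64374 / 202 = 318.68317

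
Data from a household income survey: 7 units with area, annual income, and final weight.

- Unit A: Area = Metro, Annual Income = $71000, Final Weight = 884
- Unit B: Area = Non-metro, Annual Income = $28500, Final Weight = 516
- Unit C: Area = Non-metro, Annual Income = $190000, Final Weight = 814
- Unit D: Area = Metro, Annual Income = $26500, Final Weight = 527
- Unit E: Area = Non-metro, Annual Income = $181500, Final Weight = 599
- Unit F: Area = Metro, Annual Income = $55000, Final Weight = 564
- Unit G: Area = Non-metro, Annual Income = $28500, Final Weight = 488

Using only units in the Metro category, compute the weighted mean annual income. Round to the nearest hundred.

54600

Metro rows: A, D, F
Weighted sum = 71000×884 + 26500×527 + 55000×564
  = 62764000 + 13965500 + 31020000 = 107749500
Sum of weights = 884 + 527 + 564 = 1975
Weighted mean = 107749500 / 1975 = 54556.709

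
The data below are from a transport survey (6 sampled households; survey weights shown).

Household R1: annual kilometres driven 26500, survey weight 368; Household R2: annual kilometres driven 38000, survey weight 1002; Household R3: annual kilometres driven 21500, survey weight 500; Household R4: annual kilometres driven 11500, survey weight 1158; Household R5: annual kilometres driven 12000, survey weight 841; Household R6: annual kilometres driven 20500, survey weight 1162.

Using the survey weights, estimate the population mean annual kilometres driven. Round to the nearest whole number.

Weighted sum = 26500×368 + 38000×1002 + 21500×500 + 11500×1158 + 12000×841 + 20500×1162
  = 9752000 + 38076000 + 10750000 + 13317000 + 10092000 + 23821000 = 105808000
Sum of weights = 368 + 1002 + 500 + 1158 + 841 + 1162 = 5031
Weighted mean = 105808000 / 5031 = 21031.207

21031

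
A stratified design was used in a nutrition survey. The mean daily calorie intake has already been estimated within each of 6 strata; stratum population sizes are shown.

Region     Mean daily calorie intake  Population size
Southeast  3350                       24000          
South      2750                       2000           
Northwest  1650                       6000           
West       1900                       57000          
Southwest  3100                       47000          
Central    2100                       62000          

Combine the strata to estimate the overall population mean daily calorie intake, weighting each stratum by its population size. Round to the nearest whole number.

2424

Σ Nₕ·x̄ₕ = 3350×24000 + 2750×2000 + 1650×6000 + 1900×57000 + 3100×47000 + 2100×62000
  = 80400000 + 5500000 + 9900000 + 108300000 + 145700000 + 130200000 = 480000000
Σ Nₕ = 24000 + 2000 + 6000 + 57000 + 47000 + 62000 = 198000
Overall mean = 480000000 / 198000 = 2424.2424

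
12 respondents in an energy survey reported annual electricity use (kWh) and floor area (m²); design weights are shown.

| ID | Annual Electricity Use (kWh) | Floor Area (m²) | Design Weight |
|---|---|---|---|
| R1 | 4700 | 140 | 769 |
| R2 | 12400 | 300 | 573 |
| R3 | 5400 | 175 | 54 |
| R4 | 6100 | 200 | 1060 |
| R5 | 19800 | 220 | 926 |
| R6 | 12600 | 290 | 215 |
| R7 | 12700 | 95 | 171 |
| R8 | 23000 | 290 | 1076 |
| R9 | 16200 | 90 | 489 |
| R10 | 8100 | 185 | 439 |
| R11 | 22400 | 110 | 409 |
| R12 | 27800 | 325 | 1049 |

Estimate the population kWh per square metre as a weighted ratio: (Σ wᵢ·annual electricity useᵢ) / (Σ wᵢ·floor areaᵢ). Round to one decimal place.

Σ wᵢ·y = 4700×769 + 12400×573 + 5400×54 + 6100×1060 + 19800×926 + 12600×215 + 12700×171 + 23000×1076 + 16200×489 + 8100×439 + 22400×409 + 27800×1049
  = 115242100
Σ wᵢ·x = 140×769 + 300×573 + 175×54 + 200×1060 + 220×926 + 290×215 + 95×171 + 290×1076 + 90×489 + 185×439 + 110×409 + 325×1049
  = 107660 + 171900 + 9450 + 212000 + 203720 + 62350 + 16245 + 312040 + 44010 + 81215 + 44990 + 340925 = 1606505
Ratio = 115242100 / 1606505 = 71.734666

71.7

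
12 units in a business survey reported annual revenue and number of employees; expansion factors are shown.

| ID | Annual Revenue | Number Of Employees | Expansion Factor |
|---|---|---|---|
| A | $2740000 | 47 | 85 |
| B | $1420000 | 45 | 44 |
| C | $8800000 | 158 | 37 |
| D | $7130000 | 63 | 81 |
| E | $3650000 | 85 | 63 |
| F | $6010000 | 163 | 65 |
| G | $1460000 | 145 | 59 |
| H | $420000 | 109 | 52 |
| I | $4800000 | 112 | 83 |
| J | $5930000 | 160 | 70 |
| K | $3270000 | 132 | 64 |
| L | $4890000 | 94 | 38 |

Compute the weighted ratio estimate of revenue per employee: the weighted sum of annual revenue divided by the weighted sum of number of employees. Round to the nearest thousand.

Σ wᵢ·y = 2740000×85 + 1420000×44 + 8800000×37 + 7130000×81 + 3650000×63 + 6010000×65 + 1460000×59 + 420000×52 + 4800000×83 + 5930000×70 + 3270000×64 + 4890000×38
  = 232900000 + 62480000 + 325600000 + 577530000 + 229950000 + 390650000 + 86140000 + 21840000 + 398400000 + 415100000 + 209280000 + 185820000 = 3135690000
Σ wᵢ·x = 47×85 + 45×44 + 158×37 + 63×81 + 85×63 + 163×65 + 145×59 + 109×52 + 112×83 + 160×70 + 132×64 + 94×38
  = 3995 + 1980 + 5846 + 5103 + 5355 + 10595 + 8555 + 5668 + 9296 + 11200 + 8448 + 3572 = 79613
Ratio = 3135690000 / 79613 = 39386.658

39000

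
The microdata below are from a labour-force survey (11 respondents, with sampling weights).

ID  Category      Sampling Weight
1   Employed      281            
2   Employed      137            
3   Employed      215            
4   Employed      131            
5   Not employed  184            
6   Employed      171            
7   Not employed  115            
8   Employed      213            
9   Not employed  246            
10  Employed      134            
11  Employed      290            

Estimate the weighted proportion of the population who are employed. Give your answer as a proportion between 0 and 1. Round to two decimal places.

0.74

Sum of weights for 'Employed' = 281 + 137 + 215 + 131 + 171 + 213 + 134 + 290 = 1572
Total weight = 2117
Weighted proportion = 1572 / 2117 = 0.74256023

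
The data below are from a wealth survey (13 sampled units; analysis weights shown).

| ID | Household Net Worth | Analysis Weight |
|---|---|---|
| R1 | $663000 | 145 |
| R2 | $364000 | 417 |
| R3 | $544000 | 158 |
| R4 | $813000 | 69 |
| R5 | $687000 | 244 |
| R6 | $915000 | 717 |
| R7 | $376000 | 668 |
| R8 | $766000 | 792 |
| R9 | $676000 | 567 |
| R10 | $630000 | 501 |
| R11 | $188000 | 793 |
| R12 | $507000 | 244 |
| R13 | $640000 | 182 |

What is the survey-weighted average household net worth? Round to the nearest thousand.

575000

Weighted sum = 3159689000
Sum of weights = 5497
Weighted mean = 3159689000 / 5497 = 574802.44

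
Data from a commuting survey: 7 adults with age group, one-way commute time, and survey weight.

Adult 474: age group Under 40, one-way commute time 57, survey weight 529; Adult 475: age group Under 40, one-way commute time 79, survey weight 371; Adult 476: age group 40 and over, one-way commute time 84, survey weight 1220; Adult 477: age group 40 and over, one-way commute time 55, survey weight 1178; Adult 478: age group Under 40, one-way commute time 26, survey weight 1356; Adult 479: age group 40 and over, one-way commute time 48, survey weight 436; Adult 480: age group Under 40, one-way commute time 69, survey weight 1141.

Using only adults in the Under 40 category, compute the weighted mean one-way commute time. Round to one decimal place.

51.1

Under 40 rows: 474, 475, 478, 480
Weighted sum = 57×529 + 79×371 + 26×1356 + 69×1141
  = 30153 + 29309 + 35256 + 78729 = 173447
Sum of weights = 529 + 371 + 1356 + 1141 = 3397
Weighted mean = 173447 / 3397 = 51.058875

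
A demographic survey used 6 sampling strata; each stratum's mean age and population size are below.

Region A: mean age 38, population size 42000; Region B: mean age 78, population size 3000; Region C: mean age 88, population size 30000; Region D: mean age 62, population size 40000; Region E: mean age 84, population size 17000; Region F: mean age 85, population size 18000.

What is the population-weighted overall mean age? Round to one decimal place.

Σ Nₕ·x̄ₕ = 38×42000 + 78×3000 + 88×30000 + 62×40000 + 84×17000 + 85×18000
  = 1596000 + 234000 + 2640000 + 2480000 + 1428000 + 1530000 = 9908000
Σ Nₕ = 42000 + 3000 + 30000 + 40000 + 17000 + 18000 = 150000
Overall mean = 9908000 / 150000 = 66.053333

66.1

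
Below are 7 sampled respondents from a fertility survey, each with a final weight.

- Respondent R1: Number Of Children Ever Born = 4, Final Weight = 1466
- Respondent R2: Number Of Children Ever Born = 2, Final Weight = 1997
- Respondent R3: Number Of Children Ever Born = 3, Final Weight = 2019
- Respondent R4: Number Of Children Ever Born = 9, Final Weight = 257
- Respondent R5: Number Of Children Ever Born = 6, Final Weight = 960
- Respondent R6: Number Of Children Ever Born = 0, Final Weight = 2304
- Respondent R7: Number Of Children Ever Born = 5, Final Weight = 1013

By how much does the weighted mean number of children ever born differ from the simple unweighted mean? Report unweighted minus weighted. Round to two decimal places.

1.24

Unweighted sum = 4 + 2 + 3 + 9 + 6 + 0 + 5 = 29
Unweighted mean = 29 / 7 = 4.1428571
Weighted sum = 4×1466 + 2×1997 + 3×2019 + 9×257 + 6×960 + 0×2304 + 5×1013
  = 5864 + 3994 + 6057 + 2313 + 5760 + 0 + 5065 = 29053
Sum of weights = 1466 + 1997 + 2019 + 257 + 960 + 2304 + 1013 = 10016
Weighted mean = 29053 / 10016 = 2.9006589
Difference (unweighted minus weighted) = 1.2421982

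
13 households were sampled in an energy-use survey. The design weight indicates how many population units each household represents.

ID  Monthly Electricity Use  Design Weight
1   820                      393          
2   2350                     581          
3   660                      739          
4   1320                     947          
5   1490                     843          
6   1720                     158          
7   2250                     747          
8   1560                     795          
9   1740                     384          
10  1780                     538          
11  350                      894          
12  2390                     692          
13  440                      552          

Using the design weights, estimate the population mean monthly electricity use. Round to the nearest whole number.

Weighted sum = 11709630
Sum of weights = 8263
Weighted mean = 11709630 / 8263 = 1417.1161

1417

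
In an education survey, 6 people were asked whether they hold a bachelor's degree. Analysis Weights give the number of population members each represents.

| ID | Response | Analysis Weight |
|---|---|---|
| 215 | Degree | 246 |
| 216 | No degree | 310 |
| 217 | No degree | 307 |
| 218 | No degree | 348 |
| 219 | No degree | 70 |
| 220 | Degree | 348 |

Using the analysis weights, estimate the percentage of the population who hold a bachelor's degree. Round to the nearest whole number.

36

Sum of weights for 'Degree' = 246 + 348 = 594
Total weight = 246 + 310 + 307 + 348 + 70 + 348 = 1629
Weighted proportion = 594 / 1629 = 0.36464088 → 36.464088%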